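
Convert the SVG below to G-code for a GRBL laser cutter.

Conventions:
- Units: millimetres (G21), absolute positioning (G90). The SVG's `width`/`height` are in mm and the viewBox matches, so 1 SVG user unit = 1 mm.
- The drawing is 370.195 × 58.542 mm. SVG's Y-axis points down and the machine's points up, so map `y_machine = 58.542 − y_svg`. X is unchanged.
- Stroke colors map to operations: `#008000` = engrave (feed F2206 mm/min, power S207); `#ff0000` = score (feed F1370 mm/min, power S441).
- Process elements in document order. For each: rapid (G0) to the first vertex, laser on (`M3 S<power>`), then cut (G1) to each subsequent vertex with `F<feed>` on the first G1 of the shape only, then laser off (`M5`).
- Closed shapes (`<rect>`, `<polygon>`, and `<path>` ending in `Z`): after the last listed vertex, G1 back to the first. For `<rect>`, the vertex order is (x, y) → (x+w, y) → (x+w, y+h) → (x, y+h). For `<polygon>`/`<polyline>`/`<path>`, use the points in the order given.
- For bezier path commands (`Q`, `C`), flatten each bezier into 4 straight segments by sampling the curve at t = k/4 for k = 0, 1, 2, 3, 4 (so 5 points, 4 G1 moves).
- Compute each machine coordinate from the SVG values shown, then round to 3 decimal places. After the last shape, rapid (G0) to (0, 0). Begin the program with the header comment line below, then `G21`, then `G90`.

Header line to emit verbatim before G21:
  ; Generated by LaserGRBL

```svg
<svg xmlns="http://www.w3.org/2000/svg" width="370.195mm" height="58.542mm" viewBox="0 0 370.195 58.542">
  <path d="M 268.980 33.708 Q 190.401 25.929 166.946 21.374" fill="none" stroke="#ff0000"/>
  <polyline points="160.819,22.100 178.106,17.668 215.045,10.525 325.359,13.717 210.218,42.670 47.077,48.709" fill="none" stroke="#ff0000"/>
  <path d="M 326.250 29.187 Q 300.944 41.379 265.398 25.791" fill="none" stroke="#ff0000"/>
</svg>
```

; Generated by LaserGRBL
G21
G90
G0 X268.980 Y24.834
M3 S441
G1 X233.136 Y28.522 F1370
G1 X204.182 Y31.807
G1 X182.119 Y34.689
G1 X166.946 Y37.168
M5
G0 X160.819 Y36.442
M3 S441
G1 X178.106 Y40.874 F1370
G1 X215.045 Y48.017
G1 X325.359 Y44.825
G1 X210.218 Y15.872
G1 X47.077 Y9.833
M5
G0 X326.250 Y29.355
M3 S441
G1 X312.957 Y24.995 F1370
G1 X298.384 Y24.108
G1 X282.531 Y26.693
G1 X265.398 Y32.751
M5
G0 X0.000 Y0.000

1 u = 1 mm; y_m = 58.542 − y.

[1] `<path>` quadratic bezier, #ff0000→score S441 F1370: (268.980,24.834) → (233.136,28.522) → (204.182,31.807) → (182.119,34.689) → (166.946,37.168)

[2] `<polyline>` open polyline, #ff0000→score S441 F1370: (160.819,36.442) → (178.106,40.874) → (215.045,48.017) → (325.359,44.825) → (210.218,15.872) → (47.077,9.833)

[3] `<path>` quadratic bezier, #ff0000→score S441 F1370: (326.250,29.355) → (312.957,24.995) → (298.384,24.108) → (282.531,26.693) → (265.398,32.751)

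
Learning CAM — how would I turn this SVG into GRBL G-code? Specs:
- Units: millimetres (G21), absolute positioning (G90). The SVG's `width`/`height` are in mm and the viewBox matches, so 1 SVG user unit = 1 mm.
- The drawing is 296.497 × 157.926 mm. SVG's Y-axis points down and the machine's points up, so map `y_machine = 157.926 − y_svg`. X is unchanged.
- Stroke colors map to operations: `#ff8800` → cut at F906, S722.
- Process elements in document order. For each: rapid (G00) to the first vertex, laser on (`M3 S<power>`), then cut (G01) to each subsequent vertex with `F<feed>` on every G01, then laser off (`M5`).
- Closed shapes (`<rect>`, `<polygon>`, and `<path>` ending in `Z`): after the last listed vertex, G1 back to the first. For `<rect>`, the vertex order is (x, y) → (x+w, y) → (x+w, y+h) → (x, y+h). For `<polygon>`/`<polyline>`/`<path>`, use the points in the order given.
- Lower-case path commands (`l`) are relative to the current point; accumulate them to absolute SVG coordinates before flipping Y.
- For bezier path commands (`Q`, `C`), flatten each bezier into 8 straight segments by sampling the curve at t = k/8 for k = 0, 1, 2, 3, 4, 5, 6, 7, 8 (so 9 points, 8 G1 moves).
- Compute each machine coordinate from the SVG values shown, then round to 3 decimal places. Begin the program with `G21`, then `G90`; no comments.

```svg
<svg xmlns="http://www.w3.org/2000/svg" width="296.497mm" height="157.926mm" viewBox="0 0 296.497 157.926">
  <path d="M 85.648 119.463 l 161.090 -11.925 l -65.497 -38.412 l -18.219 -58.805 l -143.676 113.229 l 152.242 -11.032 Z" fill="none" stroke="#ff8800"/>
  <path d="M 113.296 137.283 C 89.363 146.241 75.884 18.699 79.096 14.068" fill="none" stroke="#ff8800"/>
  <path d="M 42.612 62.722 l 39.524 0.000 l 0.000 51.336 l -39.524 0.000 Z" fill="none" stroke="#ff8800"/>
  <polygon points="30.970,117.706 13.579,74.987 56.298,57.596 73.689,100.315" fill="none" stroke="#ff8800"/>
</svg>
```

1 u = 1 mm; y_m = 157.926 − y.

[1] `<path>` closed polygon, #ff8800→cut S722 F906: (85.648,38.463) → (246.738,50.388) → (181.241,88.800) → (163.022,147.605) → (19.346,34.376) → (171.588,45.408) → (85.648,38.463) (closed)

[2] `<path>` cubic bezier, #ff8800→cut S722 F906: (113.296,20.643) → (104.823,23.176) → (97.404,35.465) → (91.111,54.471) → (86.017,77.155) → (82.195,100.475) → (79.719,121.392) → (78.662,136.867) → (79.096,143.858)

[3] `<path>` rectangle, #ff8800→cut S722 F906: (42.612,95.204) → (82.136,95.204) → (82.136,43.868) → (42.612,43.868) → (42.612,95.204) (closed)

[4] `<polygon>` regular polygon, #ff8800→cut S722 F906: (30.970,40.220) → (13.579,82.939) → (56.298,100.330) → (73.689,57.611) → (30.970,40.220) (closed)

G21
G90
G00 X85.648 Y38.463
M3 S722
G01 X246.738 Y50.388 F906
G01 X181.241 Y88.800 F906
G01 X163.022 Y147.605 F906
G01 X19.346 Y34.376 F906
G01 X171.588 Y45.408 F906
G01 X85.648 Y38.463 F906
M5
G00 X113.296 Y20.643
M3 S722
G01 X104.823 Y23.176 F906
G01 X97.404 Y35.465 F906
G01 X91.111 Y54.471 F906
G01 X86.017 Y77.155 F906
G01 X82.195 Y100.475 F906
G01 X79.719 Y121.392 F906
G01 X78.662 Y136.867 F906
G01 X79.096 Y143.858 F906
M5
G00 X42.612 Y95.204
M3 S722
G01 X82.136 Y95.204 F906
G01 X82.136 Y43.868 F906
G01 X42.612 Y43.868 F906
G01 X42.612 Y95.204 F906
M5
G00 X30.970 Y40.220
M3 S722
G01 X13.579 Y82.939 F906
G01 X56.298 Y100.330 F906
G01 X73.689 Y57.611 F906
G01 X30.970 Y40.220 F906
M5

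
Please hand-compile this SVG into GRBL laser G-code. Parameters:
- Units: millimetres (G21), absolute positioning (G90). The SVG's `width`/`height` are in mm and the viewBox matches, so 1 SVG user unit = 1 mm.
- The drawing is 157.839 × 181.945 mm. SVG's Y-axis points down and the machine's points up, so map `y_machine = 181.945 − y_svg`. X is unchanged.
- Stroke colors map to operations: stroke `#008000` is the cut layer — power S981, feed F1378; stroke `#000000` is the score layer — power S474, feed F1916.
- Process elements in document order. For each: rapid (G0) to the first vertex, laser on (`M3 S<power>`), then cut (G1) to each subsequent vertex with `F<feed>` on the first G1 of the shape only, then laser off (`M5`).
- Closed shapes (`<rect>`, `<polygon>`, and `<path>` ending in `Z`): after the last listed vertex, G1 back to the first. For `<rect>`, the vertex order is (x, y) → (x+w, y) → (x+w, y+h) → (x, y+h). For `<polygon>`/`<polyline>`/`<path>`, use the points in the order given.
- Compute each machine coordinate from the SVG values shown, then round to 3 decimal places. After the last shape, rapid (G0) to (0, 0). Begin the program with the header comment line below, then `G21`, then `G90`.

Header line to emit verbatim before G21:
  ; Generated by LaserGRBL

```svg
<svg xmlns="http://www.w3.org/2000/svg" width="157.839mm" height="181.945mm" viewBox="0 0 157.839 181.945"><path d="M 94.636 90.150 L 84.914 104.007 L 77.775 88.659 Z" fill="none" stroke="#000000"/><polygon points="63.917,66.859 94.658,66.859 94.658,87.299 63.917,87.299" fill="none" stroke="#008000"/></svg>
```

; Generated by LaserGRBL
G21
G90
G0 X94.636 Y91.795
M3 S474
G1 X84.914 Y77.938 F1916
G1 X77.775 Y93.286
G1 X94.636 Y91.795
M5
G0 X63.917 Y115.086
M3 S981
G1 X94.658 Y115.086 F1378
G1 X94.658 Y94.646
G1 X63.917 Y94.646
G1 X63.917 Y115.086
M5
G0 X0.000 Y0.000

Since the viewBox matches the mm dimensions, user units are millimetres directly. The only transform is the Y-flip y_m = 181.945 − y_svg.

Shape 1 is a regular polygon drawn with `<path>`. Its stroke #000000 means score at S474, F1916. After flipping Y the toolpath is (94.636,91.795) → (84.914,77.938) → (77.775,93.286) → (94.636,91.795), returning to the start.

Shape 2 is a rectangle drawn with `<polygon>`. Its stroke #008000 means cut at S981, F1378. After flipping Y the toolpath is (63.917,115.086) → (94.658,115.086) → (94.658,94.646) → (63.917,94.646) → (63.917,115.086), returning to the start.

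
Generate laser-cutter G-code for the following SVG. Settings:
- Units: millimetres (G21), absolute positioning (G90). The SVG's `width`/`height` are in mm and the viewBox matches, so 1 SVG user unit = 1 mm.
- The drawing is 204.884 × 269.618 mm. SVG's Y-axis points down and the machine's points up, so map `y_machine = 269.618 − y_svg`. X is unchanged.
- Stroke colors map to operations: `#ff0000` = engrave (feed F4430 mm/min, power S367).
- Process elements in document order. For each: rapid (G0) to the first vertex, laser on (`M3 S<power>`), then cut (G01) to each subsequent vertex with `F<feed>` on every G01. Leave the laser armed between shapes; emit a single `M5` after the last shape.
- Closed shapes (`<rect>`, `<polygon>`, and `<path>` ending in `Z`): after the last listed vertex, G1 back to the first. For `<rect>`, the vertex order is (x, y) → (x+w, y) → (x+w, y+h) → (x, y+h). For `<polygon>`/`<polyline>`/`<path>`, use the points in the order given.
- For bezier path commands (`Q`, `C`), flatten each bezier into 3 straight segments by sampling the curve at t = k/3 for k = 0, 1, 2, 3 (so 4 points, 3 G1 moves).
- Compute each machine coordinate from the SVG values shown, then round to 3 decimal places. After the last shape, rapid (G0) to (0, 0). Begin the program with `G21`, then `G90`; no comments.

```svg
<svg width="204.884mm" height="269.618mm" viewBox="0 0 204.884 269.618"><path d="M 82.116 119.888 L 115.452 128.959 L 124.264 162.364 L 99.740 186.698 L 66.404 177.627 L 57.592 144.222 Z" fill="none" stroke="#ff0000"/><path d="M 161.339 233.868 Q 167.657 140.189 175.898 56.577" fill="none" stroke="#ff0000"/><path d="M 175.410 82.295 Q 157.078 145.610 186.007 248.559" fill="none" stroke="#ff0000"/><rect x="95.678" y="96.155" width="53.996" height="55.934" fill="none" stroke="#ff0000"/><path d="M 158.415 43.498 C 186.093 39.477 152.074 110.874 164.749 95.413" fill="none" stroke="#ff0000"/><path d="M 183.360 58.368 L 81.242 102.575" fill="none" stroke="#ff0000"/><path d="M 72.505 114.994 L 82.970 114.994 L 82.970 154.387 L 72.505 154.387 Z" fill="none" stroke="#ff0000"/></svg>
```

G21
G90
G0 X82.116 Y149.730
M3 S367
G01 X115.452 Y140.659 F4430
G01 X124.264 Y107.254 F4430
G01 X99.740 Y82.920 F4430
G01 X66.404 Y91.991 F4430
G01 X57.592 Y125.396 F4430
G01 X82.116 Y149.730 F4430
G0 X161.339 Y35.750
M3 S367
G01 X165.765 Y97.084 F4430
G01 X170.618 Y156.181 F4430
G01 X175.898 Y213.041 F4430
G0 X175.410 Y187.323
M3 S367
G01 X168.440 Y140.709 F4430
G01 X171.972 Y85.288 F4430
G01 X186.007 Y21.059 F4430
G0 X95.678 Y173.463
M3 S367
G01 X149.674 Y173.463 F4430
G01 X149.674 Y117.529 F4430
G01 X95.678 Y117.529 F4430
G01 X95.678 Y173.463 F4430
G0 X158.415 Y226.120
M3 S367
G01 X169.542 Y211.012 F4430
G01 X163.624 Y181.686 F4430
G01 X164.749 Y174.205 F4430
G0 X183.360 Y211.250
M3 S367
G01 X81.242 Y167.043 F4430
G0 X72.505 Y154.624
M3 S367
G01 X82.970 Y154.624 F4430
G01 X82.970 Y115.231 F4430
G01 X72.505 Y115.231 F4430
G01 X72.505 Y154.624 F4430
M5
G0 X0.000 Y0.000

viewBox `0 0 204.884 269.618` with mm width/height → 1 unit = 1 mm. Flip: y_m = 269.618 − y_svg.

**Shape 1** — `<path>` regular polygon, stroke `#ff0000` → engrave (S367, F4430). Machine vertices: (82.116,149.730) → (115.452,140.659) → (124.264,107.254) → (99.740,82.920) → (66.404,91.991) → (57.592,125.396) → (82.116,149.730). Closed: final G1 returns to the first vertex.

**Shape 2** — `<path>` quadratic bezier, stroke `#ff0000` → engrave (S367, F4430). Control points (SVG): P0=(161.339,233.868), P1=(167.657,140.189), P2=(175.898,56.577); sampled at t=k/3. Machine vertices: (161.339,35.750) → (165.765,97.084) → (170.618,156.181) → (175.898,213.041). Open path.

**Shape 3** — `<path>` quadratic bezier, stroke `#ff0000` → engrave (S367, F4430). Control points (SVG): P0=(175.410,82.295), P1=(157.078,145.610), P2=(186.007,248.559); sampled at t=k/3. Machine vertices: (175.410,187.323) → (168.440,140.709) → (171.972,85.288) → (186.007,21.059). Open path.

**Shape 4** — `<rect>` rectangle, stroke `#ff0000` → engrave (S367, F4430). Machine vertices: (95.678,173.463) → (149.674,173.463) → (149.674,117.529) → (95.678,117.529) → (95.678,173.463). Closed: final G1 returns to the first vertex.

**Shape 5** — `<path>` cubic bezier, stroke `#ff0000` → engrave (S367, F4430). Control points (SVG): P0=(158.415,43.498), P1=(186.093,39.477), P2=(152.074,110.874), P3=(164.749,95.413); sampled at t=k/3. Machine vertices: (158.415,226.120) → (169.542,211.012) → (163.624,181.686) → (164.749,174.205). Open path.

**Shape 6** — `<path>` line segment, stroke `#ff0000` → engrave (S367, F4430). Machine vertices: (183.360,211.250) → (81.242,167.043). Open path.

**Shape 7** — `<path>` rectangle, stroke `#ff0000` → engrave (S367, F4430). Machine vertices: (72.505,154.624) → (82.970,154.624) → (82.970,115.231) → (72.505,115.231) → (72.505,154.624). Closed: final G1 returns to the first vertex.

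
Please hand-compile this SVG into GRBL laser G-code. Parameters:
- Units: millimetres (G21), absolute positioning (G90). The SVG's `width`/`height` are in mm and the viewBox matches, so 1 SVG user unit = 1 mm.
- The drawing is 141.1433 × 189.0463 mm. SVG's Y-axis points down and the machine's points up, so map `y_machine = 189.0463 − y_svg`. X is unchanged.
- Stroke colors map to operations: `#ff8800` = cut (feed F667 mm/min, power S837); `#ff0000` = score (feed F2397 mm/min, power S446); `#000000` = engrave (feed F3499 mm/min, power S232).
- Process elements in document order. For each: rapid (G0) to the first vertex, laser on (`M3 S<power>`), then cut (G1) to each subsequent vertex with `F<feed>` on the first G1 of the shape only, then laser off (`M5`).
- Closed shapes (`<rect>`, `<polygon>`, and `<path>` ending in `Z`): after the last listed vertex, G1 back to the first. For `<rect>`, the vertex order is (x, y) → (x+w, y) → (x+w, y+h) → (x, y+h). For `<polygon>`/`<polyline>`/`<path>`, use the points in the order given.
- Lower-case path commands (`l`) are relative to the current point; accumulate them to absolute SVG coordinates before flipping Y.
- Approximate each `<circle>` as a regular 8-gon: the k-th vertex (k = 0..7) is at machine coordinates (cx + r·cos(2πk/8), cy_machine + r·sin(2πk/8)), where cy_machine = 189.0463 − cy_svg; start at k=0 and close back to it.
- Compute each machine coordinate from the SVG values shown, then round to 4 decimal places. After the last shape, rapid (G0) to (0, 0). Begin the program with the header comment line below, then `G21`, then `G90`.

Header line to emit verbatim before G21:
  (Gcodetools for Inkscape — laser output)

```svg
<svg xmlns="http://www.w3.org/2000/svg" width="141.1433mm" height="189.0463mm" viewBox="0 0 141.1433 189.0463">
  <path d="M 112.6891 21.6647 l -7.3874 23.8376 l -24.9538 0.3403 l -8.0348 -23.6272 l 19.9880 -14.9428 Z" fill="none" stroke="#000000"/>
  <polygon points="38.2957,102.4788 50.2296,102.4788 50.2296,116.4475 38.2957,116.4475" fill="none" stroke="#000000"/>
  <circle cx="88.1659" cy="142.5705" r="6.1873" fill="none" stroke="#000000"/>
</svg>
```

(Gcodetools for Inkscape — laser output)
G21
G90
G0 X112.6891 Y167.3816
M3 S232
G1 X105.3017 Y143.5440 F3499
G1 X80.3479 Y143.2037
G1 X72.3131 Y166.8309
G1 X92.3011 Y181.7737
G1 X112.6891 Y167.3816
M5
G0 X38.2957 Y86.5675
M3 S232
G1 X50.2296 Y86.5675 F3499
G1 X50.2296 Y72.5988
G1 X38.2957 Y72.5988
G1 X38.2957 Y86.5675
M5
G0 X94.3532 Y46.4758
M3 S232
G1 X92.5410 Y50.8509 F3499
G1 X88.1659 Y52.6631
G1 X83.7908 Y50.8509
G1 X81.9786 Y46.4758
G1 X83.7908 Y42.1007
G1 X88.1659 Y40.2885
G1 X92.5410 Y42.1007
G1 X94.3532 Y46.4758
M5
G0 X0.0000 Y0.0000

viewBox `0 0 141.1433 189.0463` with mm width/height → 1 unit = 1 mm. Flip: y_m = 189.0463 − y_svg.

**Shape 1** — `<path>` regular polygon, stroke `#000000` → engrave (S232, F3499). Machine vertices: (112.6891,167.3816) → (105.3017,143.5440) → (80.3479,143.2037) → (72.3131,166.8309) → (92.3011,181.7737) → (112.6891,167.3816). Closed: final G1 returns to the first vertex.

**Shape 2** — `<polygon>` rectangle, stroke `#000000` → engrave (S232, F3499). Machine vertices: (38.2957,86.5675) → (50.2296,86.5675) → (50.2296,72.5988) → (38.2957,72.5988) → (38.2957,86.5675). Closed: final G1 returns to the first vertex.

**Shape 3** — `<circle>` circle, stroke `#000000` → engrave (S232, F3499). Machine vertices: (94.3532,46.4758) → (92.5410,50.8509) → (88.1659,52.6631) → (83.7908,50.8509) → (81.9786,46.4758) → (83.7908,42.1007) → (88.1659,40.2885) → (92.5410,42.1007) → (94.3532,46.4758). Closed: final G1 returns to the first vertex.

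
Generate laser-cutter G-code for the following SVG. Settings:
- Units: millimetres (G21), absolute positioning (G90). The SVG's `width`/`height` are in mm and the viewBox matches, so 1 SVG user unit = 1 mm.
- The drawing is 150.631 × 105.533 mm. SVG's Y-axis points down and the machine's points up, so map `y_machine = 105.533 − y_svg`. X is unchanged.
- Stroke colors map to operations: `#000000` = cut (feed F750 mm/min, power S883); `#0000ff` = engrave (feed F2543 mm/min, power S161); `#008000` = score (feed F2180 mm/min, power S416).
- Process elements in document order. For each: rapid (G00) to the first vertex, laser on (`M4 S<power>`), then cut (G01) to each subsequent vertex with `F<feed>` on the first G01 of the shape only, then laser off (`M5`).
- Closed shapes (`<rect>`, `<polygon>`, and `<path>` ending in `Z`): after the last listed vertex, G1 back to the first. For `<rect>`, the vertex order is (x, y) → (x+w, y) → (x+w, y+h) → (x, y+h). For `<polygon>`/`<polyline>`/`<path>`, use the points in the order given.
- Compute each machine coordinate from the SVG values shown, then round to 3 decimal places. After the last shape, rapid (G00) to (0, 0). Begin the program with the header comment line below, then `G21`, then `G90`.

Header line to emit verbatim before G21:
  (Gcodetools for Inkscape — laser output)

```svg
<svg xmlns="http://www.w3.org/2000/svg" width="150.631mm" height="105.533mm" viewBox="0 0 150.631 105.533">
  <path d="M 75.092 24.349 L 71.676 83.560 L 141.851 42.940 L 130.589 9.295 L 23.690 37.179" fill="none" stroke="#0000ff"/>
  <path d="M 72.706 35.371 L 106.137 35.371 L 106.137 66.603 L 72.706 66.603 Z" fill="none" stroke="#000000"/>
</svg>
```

(Gcodetools for Inkscape — laser output)
G21
G90
G00 X75.092 Y81.184
M4 S161
G01 X71.676 Y21.973 F2543
G01 X141.851 Y62.593
G01 X130.589 Y96.238
G01 X23.690 Y68.354
M5
G00 X72.706 Y70.162
M4 S883
G01 X106.137 Y70.162 F750
G01 X106.137 Y38.930
G01 X72.706 Y38.930
G01 X72.706 Y70.162
M5
G00 X0.000 Y0.000

Since the viewBox matches the mm dimensions, user units are millimetres directly. The only transform is the Y-flip y_m = 105.533 − y_svg.

Shape 1 is a open polyline drawn with `<path>`. Its stroke #0000ff means engrave at S161, F2543. After flipping Y the toolpath is (75.092,81.184) → (71.676,21.973) → (141.851,62.593) → (130.589,96.238) → (23.690,68.354).

Shape 2 is a rectangle drawn with `<path>`. Its stroke #000000 means cut at S883, F750. After flipping Y the toolpath is (72.706,70.162) → (106.137,70.162) → (106.137,38.930) → (72.706,38.930) → (72.706,70.162), returning to the start.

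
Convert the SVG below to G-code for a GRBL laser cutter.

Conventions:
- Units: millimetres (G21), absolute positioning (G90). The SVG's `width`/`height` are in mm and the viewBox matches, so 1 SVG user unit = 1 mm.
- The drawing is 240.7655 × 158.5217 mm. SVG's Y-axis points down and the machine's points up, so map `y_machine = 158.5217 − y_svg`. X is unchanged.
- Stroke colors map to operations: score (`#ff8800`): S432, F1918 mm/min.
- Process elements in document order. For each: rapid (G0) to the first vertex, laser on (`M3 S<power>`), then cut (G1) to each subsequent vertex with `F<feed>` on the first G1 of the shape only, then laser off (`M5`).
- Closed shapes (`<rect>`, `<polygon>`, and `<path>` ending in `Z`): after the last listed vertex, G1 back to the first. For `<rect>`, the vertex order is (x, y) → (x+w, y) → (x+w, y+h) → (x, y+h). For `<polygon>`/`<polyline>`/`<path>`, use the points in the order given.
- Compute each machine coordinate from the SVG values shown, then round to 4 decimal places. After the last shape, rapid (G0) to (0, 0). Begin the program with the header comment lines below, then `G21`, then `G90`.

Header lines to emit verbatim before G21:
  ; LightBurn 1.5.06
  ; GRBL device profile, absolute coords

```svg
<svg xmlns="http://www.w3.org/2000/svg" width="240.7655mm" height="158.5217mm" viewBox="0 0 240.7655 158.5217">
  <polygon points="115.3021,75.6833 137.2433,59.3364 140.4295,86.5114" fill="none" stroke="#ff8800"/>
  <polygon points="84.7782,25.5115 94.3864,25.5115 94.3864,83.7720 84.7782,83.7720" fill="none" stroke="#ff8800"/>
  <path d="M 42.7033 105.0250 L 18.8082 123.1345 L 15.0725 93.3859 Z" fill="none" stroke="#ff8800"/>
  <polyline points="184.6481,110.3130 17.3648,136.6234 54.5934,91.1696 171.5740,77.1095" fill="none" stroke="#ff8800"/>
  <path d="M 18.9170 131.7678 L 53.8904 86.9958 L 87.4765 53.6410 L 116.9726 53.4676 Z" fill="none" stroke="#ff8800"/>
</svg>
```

; LightBurn 1.5.06
; GRBL device profile, absolute coords
G21
G90
G0 X115.3021 Y82.8384
M3 S432
G1 X137.2433 Y99.1853 F1918
G1 X140.4295 Y72.0103
G1 X115.3021 Y82.8384
M5
G0 X84.7782 Y133.0102
M3 S432
G1 X94.3864 Y133.0102 F1918
G1 X94.3864 Y74.7497
G1 X84.7782 Y74.7497
G1 X84.7782 Y133.0102
M5
G0 X42.7033 Y53.4967
M3 S432
G1 X18.8082 Y35.3872 F1918
G1 X15.0725 Y65.1358
G1 X42.7033 Y53.4967
M5
G0 X184.6481 Y48.2087
M3 S432
G1 X17.3648 Y21.8983 F1918
G1 X54.5934 Y67.3521
G1 X171.5740 Y81.4122
M5
G0 X18.9170 Y26.7539
M3 S432
G1 X53.8904 Y71.5259 F1918
G1 X87.4765 Y104.8807
G1 X116.9726 Y105.0541
G1 X18.9170 Y26.7539
M5
G0 X0.0000 Y0.0000

1 u = 1 mm; y_m = 158.5217 − y.

[1] `<polygon>` regular polygon, #ff8800→score S432 F1918: (115.3021,82.8384) → (137.2433,99.1853) → (140.4295,72.0103) → (115.3021,82.8384) (closed)

[2] `<polygon>` rectangle, #ff8800→score S432 F1918: (84.7782,133.0102) → (94.3864,133.0102) → (94.3864,74.7497) → (84.7782,74.7497) → (84.7782,133.0102) (closed)

[3] `<path>` regular polygon, #ff8800→score S432 F1918: (42.7033,53.4967) → (18.8082,35.3872) → (15.0725,65.1358) → (42.7033,53.4967) (closed)

[4] `<polyline>` open polyline, #ff8800→score S432 F1918: (184.6481,48.2087) → (17.3648,21.8983) → (54.5934,67.3521) → (171.5740,81.4122)

[5] `<path>` closed polygon, #ff8800→score S432 F1918: (18.9170,26.7539) → (53.8904,71.5259) → (87.4765,104.8807) → (116.9726,105.0541) → (18.9170,26.7539) (closed)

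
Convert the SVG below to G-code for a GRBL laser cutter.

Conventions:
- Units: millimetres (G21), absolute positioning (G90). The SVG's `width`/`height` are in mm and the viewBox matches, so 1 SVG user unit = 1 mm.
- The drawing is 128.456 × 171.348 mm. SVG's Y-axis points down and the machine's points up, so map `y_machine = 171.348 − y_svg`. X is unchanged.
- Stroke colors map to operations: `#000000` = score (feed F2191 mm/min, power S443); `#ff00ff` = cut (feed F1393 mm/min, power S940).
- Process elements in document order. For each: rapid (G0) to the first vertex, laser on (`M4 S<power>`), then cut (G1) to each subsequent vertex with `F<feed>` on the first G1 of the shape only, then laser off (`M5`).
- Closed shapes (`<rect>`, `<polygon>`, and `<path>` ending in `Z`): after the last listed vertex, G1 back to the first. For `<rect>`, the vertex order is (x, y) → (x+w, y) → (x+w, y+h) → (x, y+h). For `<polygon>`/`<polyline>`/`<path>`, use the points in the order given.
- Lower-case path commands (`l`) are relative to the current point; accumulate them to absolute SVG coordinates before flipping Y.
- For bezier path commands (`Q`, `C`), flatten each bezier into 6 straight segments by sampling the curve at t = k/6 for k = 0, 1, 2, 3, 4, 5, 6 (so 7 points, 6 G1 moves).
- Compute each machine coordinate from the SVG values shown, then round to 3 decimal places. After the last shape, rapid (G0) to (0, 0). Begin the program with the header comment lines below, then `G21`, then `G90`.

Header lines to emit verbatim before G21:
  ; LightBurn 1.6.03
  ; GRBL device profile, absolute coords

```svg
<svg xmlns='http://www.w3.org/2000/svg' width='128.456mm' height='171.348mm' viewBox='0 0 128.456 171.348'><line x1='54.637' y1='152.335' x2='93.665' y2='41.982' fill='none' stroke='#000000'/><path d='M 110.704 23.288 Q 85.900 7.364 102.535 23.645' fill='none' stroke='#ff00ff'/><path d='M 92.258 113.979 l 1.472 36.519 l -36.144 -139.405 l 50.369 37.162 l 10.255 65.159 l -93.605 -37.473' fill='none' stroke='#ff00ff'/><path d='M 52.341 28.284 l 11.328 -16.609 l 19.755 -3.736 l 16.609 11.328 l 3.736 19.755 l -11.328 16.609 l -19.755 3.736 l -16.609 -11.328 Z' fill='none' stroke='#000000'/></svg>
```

; LightBurn 1.6.03
; GRBL device profile, absolute coords
G21
G90
G0 X54.637 Y19.013
M4 S443
G1 X93.665 Y129.366 F2191
M5
G0 X110.704 Y148.060
M4 S940
G1 X103.587 Y152.473 F1393
G1 X98.772 Y155.098
G1 X96.260 Y155.933
G1 X96.049 Y154.979
G1 X98.141 Y152.235
G1 X102.535 Y147.703
M5
G0 X92.258 Y57.369
M4 S940
G1 X93.730 Y20.850 F1393
G1 X57.586 Y160.255
G1 X107.955 Y123.093
G1 X118.210 Y57.934
G1 X24.605 Y95.407
M5
G0 X52.341 Y143.064
M4 S443
G1 X63.669 Y159.673 F2191
G1 X83.424 Y163.409
G1 X100.033 Y152.081
G1 X103.769 Y132.326
G1 X92.441 Y115.717
G1 X72.686 Y111.981
G1 X56.077 Y123.309
G1 X52.341 Y143.064
M5
G0 X0.000 Y0.000

viewBox `0 0 128.456 171.348` with mm width/height → 1 unit = 1 mm. Flip: y_m = 171.348 − y_svg.

**Shape 1** — `<line>` line segment, stroke `#000000` → score (S443, F2191). Machine vertices: (54.637,19.013) → (93.665,129.366). Open path.

**Shape 2** — `<path>` quadratic bezier, stroke `#ff00ff` → cut (S940, F1393). Control points (SVG): P0=(110.704,23.288), P1=(85.900,7.364), P2=(102.535,23.645); sampled at t=k/6. Machine vertices: (110.704,148.060) → (103.587,152.473) → (98.772,155.098) → (96.260,155.933) → (96.049,154.979) → (98.141,152.235) → (102.535,147.703). Open path.

**Shape 3** — `<path>` open polyline, stroke `#ff00ff` → cut (S940, F1393). Machine vertices: (92.258,57.369) → (93.730,20.850) → (57.586,160.255) → (107.955,123.093) → (118.210,57.934) → (24.605,95.407). Open path.

**Shape 4** — `<path>` regular polygon, stroke `#000000` → score (S443, F2191). Machine vertices: (52.341,143.064) → (63.669,159.673) → (83.424,163.409) → (100.033,152.081) → (103.769,132.326) → (92.441,115.717) → (72.686,111.981) → (56.077,123.309) → (52.341,143.064). Closed: final G1 returns to the first vertex.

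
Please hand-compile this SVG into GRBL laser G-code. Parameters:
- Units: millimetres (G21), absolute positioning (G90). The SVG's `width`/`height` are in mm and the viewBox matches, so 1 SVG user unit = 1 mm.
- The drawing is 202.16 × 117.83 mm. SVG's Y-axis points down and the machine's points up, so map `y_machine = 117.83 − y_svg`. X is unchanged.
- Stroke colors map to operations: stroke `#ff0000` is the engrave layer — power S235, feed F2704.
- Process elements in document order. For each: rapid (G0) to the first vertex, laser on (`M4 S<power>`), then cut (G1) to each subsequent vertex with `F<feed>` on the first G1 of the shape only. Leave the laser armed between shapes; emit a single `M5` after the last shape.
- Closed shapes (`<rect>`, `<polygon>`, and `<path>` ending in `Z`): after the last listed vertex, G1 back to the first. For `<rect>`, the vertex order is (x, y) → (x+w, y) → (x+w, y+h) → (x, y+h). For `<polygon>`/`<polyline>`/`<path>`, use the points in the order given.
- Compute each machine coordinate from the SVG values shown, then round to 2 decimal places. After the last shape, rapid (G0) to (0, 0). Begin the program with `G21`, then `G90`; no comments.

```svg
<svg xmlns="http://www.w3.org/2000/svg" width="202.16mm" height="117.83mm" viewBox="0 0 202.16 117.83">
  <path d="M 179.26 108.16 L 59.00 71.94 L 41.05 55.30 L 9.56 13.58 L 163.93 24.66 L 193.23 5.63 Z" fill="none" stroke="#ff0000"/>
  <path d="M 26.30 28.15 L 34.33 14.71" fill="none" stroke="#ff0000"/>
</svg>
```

G21
G90
G0 X179.26 Y9.67
M4 S235
G1 X59.00 Y45.89 F2704
G1 X41.05 Y62.53
G1 X9.56 Y104.25
G1 X163.93 Y93.17
G1 X193.23 Y112.20
G1 X179.26 Y9.67
G0 X26.30 Y89.68
M4 S235
G1 X34.33 Y103.12 F2704
M5
G0 X0.00 Y0.00

Since the viewBox matches the mm dimensions, user units are millimetres directly. The only transform is the Y-flip y_m = 117.83 − y_svg.

Shape 1 is a closed polygon drawn with `<path>`. Its stroke #ff0000 means engrave at S235, F2704. After flipping Y the toolpath is (179.26,9.67) → (59.00,45.89) → (41.05,62.53) → (9.56,104.25) → (163.93,93.17) → (193.23,112.20) → (179.26,9.67), returning to the start.

Shape 2 is a line segment drawn with `<path>`. Its stroke #ff0000 means engrave at S235, F2704. After flipping Y the toolpath is (26.30,89.68) → (34.33,103.12).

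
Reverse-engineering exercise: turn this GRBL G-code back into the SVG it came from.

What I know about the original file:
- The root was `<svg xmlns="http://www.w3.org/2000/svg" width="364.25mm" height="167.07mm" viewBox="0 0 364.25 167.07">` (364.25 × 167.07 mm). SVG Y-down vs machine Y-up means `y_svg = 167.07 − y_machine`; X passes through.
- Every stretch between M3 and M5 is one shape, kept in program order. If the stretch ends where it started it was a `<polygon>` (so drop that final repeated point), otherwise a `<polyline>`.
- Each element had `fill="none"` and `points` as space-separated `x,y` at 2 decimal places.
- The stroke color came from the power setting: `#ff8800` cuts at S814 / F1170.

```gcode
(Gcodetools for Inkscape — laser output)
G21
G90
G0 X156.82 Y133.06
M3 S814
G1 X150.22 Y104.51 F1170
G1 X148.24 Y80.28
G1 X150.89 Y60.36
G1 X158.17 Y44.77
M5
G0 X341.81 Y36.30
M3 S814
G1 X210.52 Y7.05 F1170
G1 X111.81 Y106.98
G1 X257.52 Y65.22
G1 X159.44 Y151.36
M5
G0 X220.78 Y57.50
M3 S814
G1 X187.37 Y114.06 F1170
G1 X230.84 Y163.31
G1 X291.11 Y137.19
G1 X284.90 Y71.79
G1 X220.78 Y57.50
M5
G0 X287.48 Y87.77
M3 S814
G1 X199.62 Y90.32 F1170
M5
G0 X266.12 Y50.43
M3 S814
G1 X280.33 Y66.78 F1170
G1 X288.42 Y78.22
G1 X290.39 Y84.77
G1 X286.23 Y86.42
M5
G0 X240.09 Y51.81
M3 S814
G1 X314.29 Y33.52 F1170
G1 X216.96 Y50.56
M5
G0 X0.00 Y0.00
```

Machine Y-up, SVG Y-down with viewBox height 167.07, so y_svg = 167.07 − y_machine; X carries over. Every run uses S814, so all elements get stroke `#ff8800` (cut).

Run 1: The run is open, so emit a `<polyline>` with points (Y-flipped): 156.82,34.01 150.22,62.56 148.24,86.79 150.89,106.71 158.17,122.30.

Run 2: The run is open, so emit a `<polyline>` with points (Y-flipped): 341.81,130.77 210.52,160.02 111.81,60.09 257.52,101.85 159.44,15.71.

Run 3: The run returns to its start, so emit a `<polygon>` with points (Y-flipped): 220.78,109.57 187.37,53.01 230.84,3.76 291.11,29.88 284.90,95.28.

Run 4: The run is open, so emit a `<polyline>` with points (Y-flipped): 287.48,79.30 199.62,76.75.

Run 5: The run is open, so emit a `<polyline>` with points (Y-flipped): 266.12,116.64 280.33,100.29 288.42,88.85 290.39,82.30 286.23,80.65.

Run 6: The run is open, so emit a `<polyline>` with points (Y-flipped): 240.09,115.26 314.29,133.55 216.96,116.51.

<svg xmlns="http://www.w3.org/2000/svg" width="364.25mm" height="167.07mm" viewBox="0 0 364.25 167.07">
  <polyline points="156.82,34.01 150.22,62.56 148.24,86.79 150.89,106.71 158.17,122.30" fill="none" stroke="#ff8800"/>
  <polyline points="341.81,130.77 210.52,160.02 111.81,60.09 257.52,101.85 159.44,15.71" fill="none" stroke="#ff8800"/>
  <polygon points="220.78,109.57 187.37,53.01 230.84,3.76 291.11,29.88 284.90,95.28" fill="none" stroke="#ff8800"/>
  <polyline points="287.48,79.30 199.62,76.75" fill="none" stroke="#ff8800"/>
  <polyline points="266.12,116.64 280.33,100.29 288.42,88.85 290.39,82.30 286.23,80.65" fill="none" stroke="#ff8800"/>
  <polyline points="240.09,115.26 314.29,133.55 216.96,116.51" fill="none" stroke="#ff8800"/>
</svg>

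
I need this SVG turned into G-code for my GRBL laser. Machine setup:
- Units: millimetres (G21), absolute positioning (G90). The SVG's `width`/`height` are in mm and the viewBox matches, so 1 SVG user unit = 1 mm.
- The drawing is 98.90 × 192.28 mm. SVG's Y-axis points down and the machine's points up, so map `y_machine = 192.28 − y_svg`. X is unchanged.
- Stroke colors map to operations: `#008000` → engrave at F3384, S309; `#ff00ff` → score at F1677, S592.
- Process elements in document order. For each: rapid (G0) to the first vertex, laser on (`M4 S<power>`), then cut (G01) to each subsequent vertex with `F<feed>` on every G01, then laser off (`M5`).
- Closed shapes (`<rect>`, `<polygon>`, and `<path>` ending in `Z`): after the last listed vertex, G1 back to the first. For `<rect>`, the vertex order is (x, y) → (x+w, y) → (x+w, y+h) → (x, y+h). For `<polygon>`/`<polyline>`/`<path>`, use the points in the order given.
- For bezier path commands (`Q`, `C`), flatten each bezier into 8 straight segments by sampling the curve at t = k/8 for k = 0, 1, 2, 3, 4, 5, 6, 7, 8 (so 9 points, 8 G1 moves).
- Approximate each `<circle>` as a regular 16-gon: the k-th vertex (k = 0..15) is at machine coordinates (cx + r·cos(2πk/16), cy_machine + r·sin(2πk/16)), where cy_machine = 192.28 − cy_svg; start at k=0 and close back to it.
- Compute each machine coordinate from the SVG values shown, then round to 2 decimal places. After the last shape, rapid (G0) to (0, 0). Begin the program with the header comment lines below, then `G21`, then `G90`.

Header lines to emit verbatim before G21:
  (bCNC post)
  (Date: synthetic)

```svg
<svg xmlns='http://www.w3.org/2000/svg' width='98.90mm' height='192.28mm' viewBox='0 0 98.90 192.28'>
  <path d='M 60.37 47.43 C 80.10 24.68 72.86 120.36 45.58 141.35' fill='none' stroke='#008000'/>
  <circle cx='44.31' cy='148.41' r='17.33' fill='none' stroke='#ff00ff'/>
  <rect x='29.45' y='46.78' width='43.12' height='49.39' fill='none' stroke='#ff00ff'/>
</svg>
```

Since the viewBox matches the mm dimensions, user units are millimetres directly. The only transform is the Y-flip y_m = 192.28 − y_svg.

Shape 1 is a cubic bezier drawn with `<path>`. Its stroke #008000 means engrave at S309, F3384. After flipping Y the toolpath is (60.37,144.85) → (66.52,148.21) → (70.22,142.72) → (71.55,130.67) → (70.60,114.29) → (67.45,95.87) → (62.17,77.66) → (54.86,61.93) → (45.58,50.93).

Shape 2 is a circle drawn with `<circle>`. Its stroke #ff00ff means score at S592, F1677. After flipping Y the toolpath is (61.64,43.87) → (60.32,50.50) → (56.56,56.12) → (50.94,59.88) → (44.31,61.20) → (37.68,59.88) → (32.06,56.12) → (28.30,50.50) → (26.98,43.87) → (28.30,37.24) → (32.06,31.62) → (37.68,27.86) → (44.31,26.54) → (50.94,27.86) → (56.56,31.62) → (60.32,37.24) → (61.64,43.87), returning to the start.

Shape 3 is a rectangle drawn with `<rect>`. Its stroke #ff00ff means score at S592, F1677. After flipping Y the toolpath is (29.45,145.50) → (72.57,145.50) → (72.57,96.11) → (29.45,96.11) → (29.45,145.50), returning to the start.

(bCNC post)
(Date: synthetic)
G21
G90
G0 X60.37 Y144.85
M4 S309
G01 X66.52 Y148.21 F3384
G01 X70.22 Y142.72 F3384
G01 X71.55 Y130.67 F3384
G01 X70.60 Y114.29 F3384
G01 X67.45 Y95.87 F3384
G01 X62.17 Y77.66 F3384
G01 X54.86 Y61.93 F3384
G01 X45.58 Y50.93 F3384
M5
G0 X61.64 Y43.87
M4 S592
G01 X60.32 Y50.50 F1677
G01 X56.56 Y56.12 F1677
G01 X50.94 Y59.88 F1677
G01 X44.31 Y61.20 F1677
G01 X37.68 Y59.88 F1677
G01 X32.06 Y56.12 F1677
G01 X28.30 Y50.50 F1677
G01 X26.98 Y43.87 F1677
G01 X28.30 Y37.24 F1677
G01 X32.06 Y31.62 F1677
G01 X37.68 Y27.86 F1677
G01 X44.31 Y26.54 F1677
G01 X50.94 Y27.86 F1677
G01 X56.56 Y31.62 F1677
G01 X60.32 Y37.24 F1677
G01 X61.64 Y43.87 F1677
M5
G0 X29.45 Y145.50
M4 S592
G01 X72.57 Y145.50 F1677
G01 X72.57 Y96.11 F1677
G01 X29.45 Y96.11 F1677
G01 X29.45 Y145.50 F1677
M5
G0 X0.00 Y0.00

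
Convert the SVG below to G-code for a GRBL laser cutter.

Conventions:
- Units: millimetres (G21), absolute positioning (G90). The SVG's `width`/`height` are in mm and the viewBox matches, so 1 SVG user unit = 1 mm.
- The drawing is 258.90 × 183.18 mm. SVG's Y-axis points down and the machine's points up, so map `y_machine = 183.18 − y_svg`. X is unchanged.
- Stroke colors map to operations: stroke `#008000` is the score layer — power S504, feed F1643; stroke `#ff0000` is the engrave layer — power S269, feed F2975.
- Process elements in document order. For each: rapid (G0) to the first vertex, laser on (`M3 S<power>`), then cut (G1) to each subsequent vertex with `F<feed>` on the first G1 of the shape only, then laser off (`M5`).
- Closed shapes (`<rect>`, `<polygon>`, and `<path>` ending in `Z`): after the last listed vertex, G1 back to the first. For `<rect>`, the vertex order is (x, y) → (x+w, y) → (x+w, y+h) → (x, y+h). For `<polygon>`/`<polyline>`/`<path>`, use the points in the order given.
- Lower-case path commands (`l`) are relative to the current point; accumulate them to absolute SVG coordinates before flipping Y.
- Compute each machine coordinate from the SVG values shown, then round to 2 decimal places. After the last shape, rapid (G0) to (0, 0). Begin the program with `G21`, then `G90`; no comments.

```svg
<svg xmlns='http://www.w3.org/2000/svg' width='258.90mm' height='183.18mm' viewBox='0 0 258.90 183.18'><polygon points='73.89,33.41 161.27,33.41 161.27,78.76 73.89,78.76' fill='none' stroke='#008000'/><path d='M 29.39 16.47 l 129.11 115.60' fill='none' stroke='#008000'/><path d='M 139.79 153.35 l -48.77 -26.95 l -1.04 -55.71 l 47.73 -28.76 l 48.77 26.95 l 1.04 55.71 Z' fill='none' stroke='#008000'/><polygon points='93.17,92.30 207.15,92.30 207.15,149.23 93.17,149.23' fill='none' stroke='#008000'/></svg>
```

viewBox `0 0 258.90 183.18` with mm width/height → 1 unit = 1 mm. Flip: y_m = 183.18 − y_svg.

**Shape 1** — `<polygon>` rectangle, stroke `#008000` → score (S504, F1643). Machine vertices: (73.89,149.77) → (161.27,149.77) → (161.27,104.42) → (73.89,104.42) → (73.89,149.77). Closed: final G1 returns to the first vertex.

**Shape 2** — `<path>` line segment, stroke `#008000` → score (S504, F1643). Machine vertices: (29.39,166.71) → (158.50,51.11). Open path.

**Shape 3** — `<path>` regular polygon, stroke `#008000` → score (S504, F1643). Machine vertices: (139.79,29.83) → (91.02,56.78) → (89.98,112.49) → (137.71,141.25) → (186.48,114.30) → (187.52,58.59) → (139.79,29.83). Closed: final G1 returns to the first vertex.

**Shape 4** — `<polygon>` rectangle, stroke `#008000` → score (S504, F1643). Machine vertices: (93.17,90.88) → (207.15,90.88) → (207.15,33.95) → (93.17,33.95) → (93.17,90.88). Closed: final G1 returns to the first vertex.

G21
G90
G0 X73.89 Y149.77
M3 S504
G1 X161.27 Y149.77 F1643
G1 X161.27 Y104.42
G1 X73.89 Y104.42
G1 X73.89 Y149.77
M5
G0 X29.39 Y166.71
M3 S504
G1 X158.50 Y51.11 F1643
M5
G0 X139.79 Y29.83
M3 S504
G1 X91.02 Y56.78 F1643
G1 X89.98 Y112.49
G1 X137.71 Y141.25
G1 X186.48 Y114.30
G1 X187.52 Y58.59
G1 X139.79 Y29.83
M5
G0 X93.17 Y90.88
M3 S504
G1 X207.15 Y90.88 F1643
G1 X207.15 Y33.95
G1 X93.17 Y33.95
G1 X93.17 Y90.88
M5
G0 X0.00 Y0.00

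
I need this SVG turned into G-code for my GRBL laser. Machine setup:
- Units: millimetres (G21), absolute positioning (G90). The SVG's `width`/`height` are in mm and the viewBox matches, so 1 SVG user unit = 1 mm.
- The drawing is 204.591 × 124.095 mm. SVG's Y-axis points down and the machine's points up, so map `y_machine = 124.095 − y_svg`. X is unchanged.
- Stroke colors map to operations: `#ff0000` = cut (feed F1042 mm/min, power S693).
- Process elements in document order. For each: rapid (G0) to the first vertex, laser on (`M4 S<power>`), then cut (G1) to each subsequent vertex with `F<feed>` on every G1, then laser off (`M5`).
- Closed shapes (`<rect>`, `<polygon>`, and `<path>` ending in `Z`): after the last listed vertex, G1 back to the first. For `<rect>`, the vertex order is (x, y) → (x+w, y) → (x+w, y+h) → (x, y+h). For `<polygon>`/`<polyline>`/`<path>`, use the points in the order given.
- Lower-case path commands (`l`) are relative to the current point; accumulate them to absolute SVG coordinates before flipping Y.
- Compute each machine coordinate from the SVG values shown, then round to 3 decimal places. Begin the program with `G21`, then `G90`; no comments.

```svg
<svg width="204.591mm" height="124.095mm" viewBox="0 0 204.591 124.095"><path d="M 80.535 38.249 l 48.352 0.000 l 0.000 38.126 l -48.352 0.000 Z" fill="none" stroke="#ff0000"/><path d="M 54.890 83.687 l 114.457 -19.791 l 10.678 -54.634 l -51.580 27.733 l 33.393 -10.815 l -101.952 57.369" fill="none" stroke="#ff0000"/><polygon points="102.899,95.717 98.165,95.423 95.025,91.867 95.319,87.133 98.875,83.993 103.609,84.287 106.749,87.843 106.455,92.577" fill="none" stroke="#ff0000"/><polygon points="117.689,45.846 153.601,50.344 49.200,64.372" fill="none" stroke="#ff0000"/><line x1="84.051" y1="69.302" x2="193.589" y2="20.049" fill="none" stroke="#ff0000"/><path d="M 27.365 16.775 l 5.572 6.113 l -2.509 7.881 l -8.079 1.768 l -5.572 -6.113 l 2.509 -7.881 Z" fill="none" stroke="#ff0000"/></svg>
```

1 u = 1 mm; y_m = 124.095 − y.

[1] `<path>` rectangle, #ff0000→cut S693 F1042: (80.535,85.846) → (128.887,85.846) → (128.887,47.720) → (80.535,47.720) → (80.535,85.846) (closed)

[2] `<path>` open polyline, #ff0000→cut S693 F1042: (54.890,40.408) → (169.347,60.199) → (180.025,114.833) → (128.445,87.100) → (161.838,97.915) → (59.886,40.546)

[3] `<polygon>` regular polygon, #ff0000→cut S693 F1042: (102.899,28.378) → (98.165,28.672) → (95.025,32.228) → (95.319,36.962) → (98.875,40.102) → (103.609,39.808) → (106.749,36.252) → (106.455,31.518) → (102.899,28.378) (closed)

[4] `<polygon>` closed polygon, #ff0000→cut S693 F1042: (117.689,78.249) → (153.601,73.751) → (49.200,59.723) → (117.689,78.249) (closed)

[5] `<line>` line segment, #ff0000→cut S693 F1042: (84.051,54.793) → (193.589,104.046)

[6] `<path>` regular polygon, #ff0000→cut S693 F1042: (27.365,107.320) → (32.937,101.207) → (30.428,93.326) → (22.349,91.558) → (16.777,97.671) → (19.286,105.552) → (27.365,107.320) (closed)

G21
G90
G0 X80.535 Y85.846
M4 S693
G1 X128.887 Y85.846 F1042
G1 X128.887 Y47.720 F1042
G1 X80.535 Y47.720 F1042
G1 X80.535 Y85.846 F1042
M5
G0 X54.890 Y40.408
M4 S693
G1 X169.347 Y60.199 F1042
G1 X180.025 Y114.833 F1042
G1 X128.445 Y87.100 F1042
G1 X161.838 Y97.915 F1042
G1 X59.886 Y40.546 F1042
M5
G0 X102.899 Y28.378
M4 S693
G1 X98.165 Y28.672 F1042
G1 X95.025 Y32.228 F1042
G1 X95.319 Y36.962 F1042
G1 X98.875 Y40.102 F1042
G1 X103.609 Y39.808 F1042
G1 X106.749 Y36.252 F1042
G1 X106.455 Y31.518 F1042
G1 X102.899 Y28.378 F1042
M5
G0 X117.689 Y78.249
M4 S693
G1 X153.601 Y73.751 F1042
G1 X49.200 Y59.723 F1042
G1 X117.689 Y78.249 F1042
M5
G0 X84.051 Y54.793
M4 S693
G1 X193.589 Y104.046 F1042
M5
G0 X27.365 Y107.320
M4 S693
G1 X32.937 Y101.207 F1042
G1 X30.428 Y93.326 F1042
G1 X22.349 Y91.558 F1042
G1 X16.777 Y97.671 F1042
G1 X19.286 Y105.552 F1042
G1 X27.365 Y107.320 F1042
M5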